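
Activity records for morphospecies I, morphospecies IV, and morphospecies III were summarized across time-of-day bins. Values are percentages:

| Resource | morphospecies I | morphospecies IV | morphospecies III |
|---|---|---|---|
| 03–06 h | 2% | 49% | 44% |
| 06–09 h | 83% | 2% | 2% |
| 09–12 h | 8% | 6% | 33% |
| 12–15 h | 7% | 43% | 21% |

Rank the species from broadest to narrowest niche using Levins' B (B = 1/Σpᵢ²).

morphospecies III > morphospecies IV > morphospecies I

Convert percentages to proportions (divide by 100).
Σp_Iᵢ² = 0.02² + 0.83² + 0.08² + 0.07² = 0.0004 + 0.6889 + 0.0064 + 0.0049 = 0.7006
B_I = 1 / 0.7006 = 1.4273
Σp_IVᵢ² = 0.49² + 0.02² + 0.06² + 0.43² = 0.2401 + 0.0004 + 0.0036 + 0.1849 = 0.4290
B_IV = 1 / 0.4290 = 2.3310
Σp_IIIᵢ² = 0.44² + 0.02² + 0.33² + 0.21² = 0.1936 + 0.0004 + 0.1089 + 0.0441 = 0.3470
B_III = 1 / 0.3470 = 2.8818
Ranking by B (broadest → narrowest): morphospecies III (2.88) > morphospecies IV (2.33) > morphospecies I (1.43)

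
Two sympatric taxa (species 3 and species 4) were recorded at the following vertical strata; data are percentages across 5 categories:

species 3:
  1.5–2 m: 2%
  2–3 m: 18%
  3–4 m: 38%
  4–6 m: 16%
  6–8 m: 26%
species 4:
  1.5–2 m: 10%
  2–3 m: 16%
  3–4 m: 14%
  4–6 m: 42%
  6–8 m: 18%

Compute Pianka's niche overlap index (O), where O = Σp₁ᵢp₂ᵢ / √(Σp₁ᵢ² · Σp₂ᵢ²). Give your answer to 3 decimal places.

0.741

Convert percentages to proportions (divide by 100).
Σ p₁ᵢp₂ᵢ = 0.0020 + 0.0288 + 0.0532 + 0.0672 + 0.0468 = 0.1980
Σp_1ᵢ² = 0.02² + 0.18² + 0.38² + 0.16² + 0.26² = 0.0004 + 0.0324 + 0.1444 + 0.0256 + 0.0676 = 0.2704
Σp_2ᵢ² = 0.10² + 0.16² + 0.14² + 0.42² + 0.18² = 0.0100 + 0.0256 + 0.0196 + 0.1764 + 0.0324 = 0.2640
O = 0.1980 / √(0.2704 × 0.2640) = 0.1980 / 0.267181 = 0.74107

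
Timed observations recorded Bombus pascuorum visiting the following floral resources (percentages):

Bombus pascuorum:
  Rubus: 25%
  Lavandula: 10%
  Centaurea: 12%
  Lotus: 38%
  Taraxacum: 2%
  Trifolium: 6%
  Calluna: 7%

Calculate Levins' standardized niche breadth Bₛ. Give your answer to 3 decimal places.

Convert percentages to proportions (divide by 100).
Σpᵢ² = 0.25² + 0.10² + 0.12² + 0.38² + 0.02² + 0.06² + 0.07² = 0.0625 + 0.0100 + 0.0144 + 0.1444 + 0.0004 + 0.0036 + 0.0049 = 0.2402
B = 1 / 0.2402 = 4.16320
Bₛ = (B − 1)/(n − 1) = (4.16320 − 1)/(7 − 1) = 3.16320/6 = 0.52720

0.527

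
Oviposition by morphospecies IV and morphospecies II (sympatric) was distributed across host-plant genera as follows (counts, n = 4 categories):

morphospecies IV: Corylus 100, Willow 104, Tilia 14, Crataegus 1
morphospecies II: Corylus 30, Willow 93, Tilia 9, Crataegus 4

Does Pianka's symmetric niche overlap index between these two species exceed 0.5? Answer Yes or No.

Proportions for morphospecies IV (n=219): 100/219=0.4566, 104/219=0.4749, 14/219=0.0639, 1/219=0.0046
Proportions for morphospecies II (n=136): 30/136=0.2206, 93/136=0.6838, 9/136=0.0662, 4/136=0.0294
Σ p₁ᵢp₂ᵢ = 0.100726 + 0.324737 + 0.004230 + 0.000135 = 0.429828
Σp_1ᵢ² = 0.4566² + 0.4749² + 0.0639² + 0.0046² = 0.208484 + 0.225530 + 0.004083 + 0.000021 = 0.438118
Σp_2ᵢ² = 0.2206² + 0.6838² + 0.0662² + 0.0294² = 0.048664 + 0.467582 + 0.004382 + 0.000864 = 0.521492
O = 0.429828 / √(0.438118 × 0.521492) = 0.429828 / 0.4779906 = 0.8992
O = 0.8992 > 0.5 → Yes.

Yes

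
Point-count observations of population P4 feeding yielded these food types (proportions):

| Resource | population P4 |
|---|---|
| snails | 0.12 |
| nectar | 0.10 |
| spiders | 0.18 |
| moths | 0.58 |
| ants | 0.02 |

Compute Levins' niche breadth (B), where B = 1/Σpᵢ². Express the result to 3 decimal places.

Σpᵢ² = 0.12² + 0.10² + 0.18² + 0.58² + 0.02² = 0.0144 + 0.0100 + 0.0324 + 0.3364 + 0.0004 = 0.3936
B = 1 / 0.3936 = 2.54065

2.541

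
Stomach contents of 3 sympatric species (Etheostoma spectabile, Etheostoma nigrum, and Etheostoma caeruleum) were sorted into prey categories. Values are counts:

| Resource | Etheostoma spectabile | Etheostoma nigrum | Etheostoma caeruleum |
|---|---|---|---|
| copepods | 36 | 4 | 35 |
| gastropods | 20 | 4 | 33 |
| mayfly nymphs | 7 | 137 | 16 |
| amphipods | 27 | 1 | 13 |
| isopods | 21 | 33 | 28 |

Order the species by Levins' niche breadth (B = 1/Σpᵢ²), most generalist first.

Etheostoma caeruleum > Etheostoma spectabile > Etheostoma nigrum

Proportions for Etheostoma spectabile (n=111): 36/111=0.3243, 20/111=0.1802, 7/111=0.0631, 27/111=0.2432, 21/111=0.1892
Proportions for Etheostoma nigrum (n=179): 4/179=0.0223, 4/179=0.0223, 137/179=0.7654, 1/179=0.0056, 33/179=0.1844
Proportions for Etheostoma caeruleum (n=125): 35/125=0.2800, 33/125=0.2640, 16/125=0.1280, 13/125=0.1040, 28/125=0.2240
Σp_specᵢ² = 0.3243² + 0.1802² + 0.0631² + 0.2432² + 0.1892² = 0.105170 + 0.032472 + 0.003982 + 0.059146 + 0.035797 = 0.236567
B_spec = 1 / 0.236567 = 4.2271
Σp_nigrᵢ² = 0.0223² + 0.0223² + 0.7654² + 0.0056² + 0.1844² = 0.000497 + 0.000497 + 0.585837 + 0.000031 + 0.034003 = 0.620865
B_nigr = 1 / 0.620865 = 1.6107
Σp_caerᵢ² = 0.2800² + 0.2640² + 0.1280² + 0.1040² + 0.2240² = 0.078400 + 0.069696 + 0.016384 + 0.010816 + 0.050176 = 0.225472
B_caer = 1 / 0.225472 = 4.4351
Ranking by B (broadest → narrowest): Etheostoma caeruleum (4.44) > Etheostoma spectabile (4.23) > Etheostoma nigrum (1.61)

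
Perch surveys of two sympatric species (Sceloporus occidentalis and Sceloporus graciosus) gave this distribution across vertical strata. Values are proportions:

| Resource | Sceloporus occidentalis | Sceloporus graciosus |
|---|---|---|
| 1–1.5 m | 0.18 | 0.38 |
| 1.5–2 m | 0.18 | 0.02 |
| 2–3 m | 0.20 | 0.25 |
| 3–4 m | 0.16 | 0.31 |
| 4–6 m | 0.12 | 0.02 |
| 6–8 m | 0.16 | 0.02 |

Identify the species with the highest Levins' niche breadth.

Sceloporus occidentalis

Σp_occiᵢ² = 0.18² + 0.18² + 0.20² + 0.16² + 0.12² + 0.16² = 0.0324 + 0.0324 + 0.0400 + 0.0256 + 0.0144 + 0.0256 = 0.1704
B_occi = 1 / 0.1704 = 5.8685
Σp_gracᵢ² = 0.38² + 0.02² + 0.25² + 0.31² + 0.02² + 0.02² = 0.1444 + 0.0004 + 0.0625 + 0.0961 + 0.0004 + 0.0004 = 0.3042
B_grac = 1 / 0.3042 = 3.2873
Highest B → broadest niche (most generalist): Sceloporus occidentalis (B = 5.87).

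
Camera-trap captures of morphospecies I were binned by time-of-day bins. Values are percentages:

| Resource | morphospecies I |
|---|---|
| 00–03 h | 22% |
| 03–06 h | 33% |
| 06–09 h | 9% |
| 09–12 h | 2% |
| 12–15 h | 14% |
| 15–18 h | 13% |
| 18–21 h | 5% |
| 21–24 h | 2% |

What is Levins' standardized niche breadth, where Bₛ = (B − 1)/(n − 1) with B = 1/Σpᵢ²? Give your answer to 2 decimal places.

Convert percentages to proportions (divide by 100).
Σpᵢ² = 0.22² + 0.33² + 0.09² + 0.02² + 0.14² + 0.13² + 0.05² + 0.02² = 0.0484 + 0.1089 + 0.0081 + 0.0004 + 0.0196 + 0.0169 + 0.0025 + 0.0004 = 0.2052
B = 1 / 0.2052 = 4.8733
Bₛ = (B − 1)/(n − 1) = (4.8733 − 1)/(8 − 1) = 3.8733/7 = 0.5533

0.55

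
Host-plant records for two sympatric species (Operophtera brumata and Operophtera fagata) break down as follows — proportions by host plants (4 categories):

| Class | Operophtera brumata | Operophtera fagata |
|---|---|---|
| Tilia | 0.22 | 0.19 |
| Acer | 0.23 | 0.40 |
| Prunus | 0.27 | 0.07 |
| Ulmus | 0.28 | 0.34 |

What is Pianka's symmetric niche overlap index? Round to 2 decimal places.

Σ p₁ᵢp₂ᵢ = 0.0418 + 0.0920 + 0.0189 + 0.0952 = 0.2479
Σp_1ᵢ² = 0.22² + 0.23² + 0.27² + 0.28² = 0.0484 + 0.0529 + 0.0729 + 0.0784 = 0.2526
Σp_2ᵢ² = 0.19² + 0.40² + 0.07² + 0.34² = 0.0361 + 0.1600 + 0.0049 + 0.1156 = 0.3166
O = 0.2479 / √(0.2526 × 0.3166) = 0.2479 / 0.28280 = 0.8766

0.88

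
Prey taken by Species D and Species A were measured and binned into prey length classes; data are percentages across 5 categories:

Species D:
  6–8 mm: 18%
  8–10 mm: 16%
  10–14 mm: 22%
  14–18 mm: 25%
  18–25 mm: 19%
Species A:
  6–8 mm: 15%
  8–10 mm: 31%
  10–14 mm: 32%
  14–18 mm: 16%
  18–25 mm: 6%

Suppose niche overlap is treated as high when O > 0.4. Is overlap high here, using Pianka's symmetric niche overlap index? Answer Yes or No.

Yes

Convert percentages to proportions (divide by 100).
Σ p₁ᵢp₂ᵢ = 0.0270 + 0.0496 + 0.0704 + 0.0400 + 0.0114 = 0.1984
Σp_1ᵢ² = 0.18² + 0.16² + 0.22² + 0.25² + 0.19² = 0.0324 + 0.0256 + 0.0484 + 0.0625 + 0.0361 = 0.2050
Σp_2ᵢ² = 0.15² + 0.31² + 0.32² + 0.16² + 0.06² = 0.0225 + 0.0961 + 0.1024 + 0.0256 + 0.0036 = 0.2502
O = 0.1984 / √(0.2050 × 0.2502) = 0.1984 / 0.22648 = 0.8760
O = 0.8760 > 0.4 → Yes.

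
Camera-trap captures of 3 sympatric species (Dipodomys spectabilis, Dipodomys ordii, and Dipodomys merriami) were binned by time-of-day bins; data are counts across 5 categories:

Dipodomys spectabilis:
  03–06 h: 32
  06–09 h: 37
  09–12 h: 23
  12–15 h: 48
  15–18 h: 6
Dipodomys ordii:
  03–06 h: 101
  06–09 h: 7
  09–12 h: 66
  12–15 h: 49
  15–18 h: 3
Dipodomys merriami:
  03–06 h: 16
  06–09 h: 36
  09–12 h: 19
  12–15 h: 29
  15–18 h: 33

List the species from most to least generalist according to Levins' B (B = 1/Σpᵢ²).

Dipodomys merriami > Dipodomys spectabilis > Dipodomys ordii

Proportions for Dipodomys spectabilis (n=146): 32/146=0.2192, 37/146=0.2534, 23/146=0.1575, 48/146=0.3288, 6/146=0.0411
Proportions for Dipodomys ordii (n=226): 101/226=0.4469, 7/226=0.0310, 66/226=0.2920, 49/226=0.2168, 3/226=0.0133
Proportions for Dipodomys merriami (n=133): 16/133=0.1203, 36/133=0.2707, 19/133=0.1429, 29/133=0.2180, 33/133=0.2481
Σp_specᵢ² = 0.2192² + 0.2534² + 0.1575² + 0.3288² + 0.0411² = 0.048049 + 0.064212 + 0.024806 + 0.108109 + 0.001689 = 0.246865
B_spec = 1 / 0.246865 = 4.0508
Σp_ordiᵢ² = 0.4469² + 0.0310² + 0.2920² + 0.2168² + 0.0133² = 0.199720 + 0.000961 + 0.085264 + 0.047002 + 0.000177 = 0.333124
B_ordi = 1 / 0.333124 = 3.0019
Σp_merrᵢ² = 0.1203² + 0.2707² + 0.1429² + 0.2180² + 0.2481² = 0.014472 + 0.073278 + 0.020420 + 0.047524 + 0.061554 = 0.217248
B_merr = 1 / 0.217248 = 4.6030
Ranking by B (broadest → narrowest): Dipodomys merriami (4.60) > Dipodomys spectabilis (4.05) > Dipodomys ordii (3.00)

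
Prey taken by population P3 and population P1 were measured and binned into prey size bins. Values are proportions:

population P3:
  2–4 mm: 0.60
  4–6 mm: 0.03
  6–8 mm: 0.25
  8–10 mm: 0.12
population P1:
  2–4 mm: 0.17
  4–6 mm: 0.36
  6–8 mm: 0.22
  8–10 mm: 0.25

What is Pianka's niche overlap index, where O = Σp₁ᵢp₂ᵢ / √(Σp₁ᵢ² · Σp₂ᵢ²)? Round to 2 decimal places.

Σ p₁ᵢp₂ᵢ = 0.1020 + 0.0108 + 0.0550 + 0.0300 = 0.1978
Σp_1ᵢ² = 0.60² + 0.03² + 0.25² + 0.12² = 0.3600 + 0.0009 + 0.0625 + 0.0144 = 0.4378
Σp_2ᵢ² = 0.17² + 0.36² + 0.22² + 0.25² = 0.0289 + 0.1296 + 0.0484 + 0.0625 = 0.2694
O = 0.1978 / √(0.4378 × 0.2694) = 0.1978 / 0.34343 = 0.5760

0.58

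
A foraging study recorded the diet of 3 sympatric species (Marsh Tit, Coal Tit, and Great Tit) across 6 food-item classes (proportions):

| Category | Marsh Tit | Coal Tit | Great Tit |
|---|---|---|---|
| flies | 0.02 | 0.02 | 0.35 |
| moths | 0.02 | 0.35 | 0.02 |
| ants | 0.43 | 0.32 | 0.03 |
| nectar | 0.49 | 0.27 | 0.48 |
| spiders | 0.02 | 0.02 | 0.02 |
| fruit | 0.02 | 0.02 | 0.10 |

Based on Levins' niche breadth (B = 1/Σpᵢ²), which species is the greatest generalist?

Coal Tit

Σp_Marsᵢ² = 0.02² + 0.02² + 0.43² + 0.49² + 0.02² + 0.02² = 0.0004 + 0.0004 + 0.1849 + 0.2401 + 0.0004 + 0.0004 = 0.4266
B_Mars = 1 / 0.4266 = 2.3441
Σp_Coalᵢ² = 0.02² + 0.35² + 0.32² + 0.27² + 0.02² + 0.02² = 0.0004 + 0.1225 + 0.1024 + 0.0729 + 0.0004 + 0.0004 = 0.2990
B_Coal = 1 / 0.2990 = 3.3445
Σp_Greaᵢ² = 0.35² + 0.02² + 0.03² + 0.48² + 0.02² + 0.10² = 0.1225 + 0.0004 + 0.0009 + 0.2304 + 0.0004 + 0.0100 = 0.3646
B_Grea = 1 / 0.3646 = 2.7427
Highest B → broadest niche (most generalist): Coal Tit (B = 3.34).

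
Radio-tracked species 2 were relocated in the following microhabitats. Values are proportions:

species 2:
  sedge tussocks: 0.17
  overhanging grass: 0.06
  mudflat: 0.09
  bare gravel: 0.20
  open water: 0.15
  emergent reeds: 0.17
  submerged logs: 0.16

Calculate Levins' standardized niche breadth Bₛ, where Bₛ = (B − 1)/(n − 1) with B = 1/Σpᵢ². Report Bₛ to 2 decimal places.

Σpᵢ² = 0.17² + 0.06² + 0.09² + 0.20² + 0.15² + 0.17² + 0.16² = 0.0289 + 0.0036 + 0.0081 + 0.0400 + 0.0225 + 0.0289 + 0.0256 = 0.1576
B = 1 / 0.1576 = 6.3452
Bₛ = (B − 1)/(n − 1) = (6.3452 − 1)/(7 − 1) = 5.3452/6 = 0.8909

0.89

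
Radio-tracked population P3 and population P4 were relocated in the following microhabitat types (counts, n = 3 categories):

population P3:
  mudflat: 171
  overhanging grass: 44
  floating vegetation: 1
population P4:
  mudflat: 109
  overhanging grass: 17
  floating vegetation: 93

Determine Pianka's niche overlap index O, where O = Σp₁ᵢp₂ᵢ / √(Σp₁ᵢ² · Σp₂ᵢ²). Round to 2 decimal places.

0.76

Proportions for population P3 (n=216): 171/216=0.7917, 44/216=0.2037, 1/216=0.0046
Proportions for population P4 (n=219): 109/219=0.4977, 17/219=0.0776, 93/219=0.4247
Σ p₁ᵢp₂ᵢ = 0.394029 + 0.015807 + 0.001954 = 0.411790
Σp_1ᵢ² = 0.7917² + 0.2037² + 0.0046² = 0.626789 + 0.041494 + 0.000021 = 0.668304
Σp_2ᵢ² = 0.4977² + 0.0776² + 0.4247² = 0.247705 + 0.006022 + 0.180370 = 0.434097
O = 0.411790 / √(0.668304 × 0.434097) = 0.411790 / 0.5386175 = 0.7645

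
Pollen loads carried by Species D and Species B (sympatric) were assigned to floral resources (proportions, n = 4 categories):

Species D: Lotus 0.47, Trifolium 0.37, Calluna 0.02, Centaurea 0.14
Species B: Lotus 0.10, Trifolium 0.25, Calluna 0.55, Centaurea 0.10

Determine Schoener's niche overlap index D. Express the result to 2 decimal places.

Σ|p₁ᵢ − p₂ᵢ| = 0.37 + 0.12 + 0.53 + 0.04 = 1.06
D = 1 − ½ × 1.06 = 1 − 0.530 = 0.4700

0.47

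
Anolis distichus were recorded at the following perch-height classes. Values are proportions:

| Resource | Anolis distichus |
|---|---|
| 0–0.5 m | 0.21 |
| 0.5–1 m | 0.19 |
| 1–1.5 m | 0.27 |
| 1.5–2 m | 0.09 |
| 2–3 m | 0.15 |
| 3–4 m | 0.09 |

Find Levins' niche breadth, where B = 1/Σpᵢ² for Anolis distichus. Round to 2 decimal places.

5.21

Σpᵢ² = 0.21² + 0.19² + 0.27² + 0.09² + 0.15² + 0.09² = 0.0441 + 0.0361 + 0.0729 + 0.0081 + 0.0225 + 0.0081 = 0.1918
B = 1 / 0.1918 = 5.2138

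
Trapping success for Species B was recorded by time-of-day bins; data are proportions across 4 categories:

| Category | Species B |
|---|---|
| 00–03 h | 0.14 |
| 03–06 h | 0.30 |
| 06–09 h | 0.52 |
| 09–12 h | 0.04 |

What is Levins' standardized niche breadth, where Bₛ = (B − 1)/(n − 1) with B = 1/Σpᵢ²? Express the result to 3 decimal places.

0.540

Σpᵢ² = 0.14² + 0.30² + 0.52² + 0.04² = 0.0196 + 0.0900 + 0.2704 + 0.0016 = 0.3816
B = 1 / 0.3816 = 2.62055
Bₛ = (B − 1)/(n − 1) = (2.62055 − 1)/(4 − 1) = 1.62055/3 = 0.54018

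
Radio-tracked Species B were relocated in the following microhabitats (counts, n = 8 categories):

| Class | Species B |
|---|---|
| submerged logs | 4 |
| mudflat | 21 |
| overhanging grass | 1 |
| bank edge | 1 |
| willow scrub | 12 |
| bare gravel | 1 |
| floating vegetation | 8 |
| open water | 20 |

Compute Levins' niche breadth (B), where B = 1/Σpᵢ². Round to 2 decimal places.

Proportions for Species B (n=68): 4/68=0.0588, 21/68=0.3088, 1/68=0.0147, 1/68=0.0147, 12/68=0.1765, 1/68=0.0147, 8/68=0.1176, 20/68=0.2941
Σpᵢ² = 0.0588² + 0.3088² + 0.0147² + 0.0147² + 0.1765² + 0.0147² + 0.1176² + 0.2941² = 0.003457 + 0.095357 + 0.000216 + 0.000216 + 0.031152 + 0.000216 + 0.013830 + 0.086495 = 0.230939
B = 1 / 0.230939 = 4.3301

4.33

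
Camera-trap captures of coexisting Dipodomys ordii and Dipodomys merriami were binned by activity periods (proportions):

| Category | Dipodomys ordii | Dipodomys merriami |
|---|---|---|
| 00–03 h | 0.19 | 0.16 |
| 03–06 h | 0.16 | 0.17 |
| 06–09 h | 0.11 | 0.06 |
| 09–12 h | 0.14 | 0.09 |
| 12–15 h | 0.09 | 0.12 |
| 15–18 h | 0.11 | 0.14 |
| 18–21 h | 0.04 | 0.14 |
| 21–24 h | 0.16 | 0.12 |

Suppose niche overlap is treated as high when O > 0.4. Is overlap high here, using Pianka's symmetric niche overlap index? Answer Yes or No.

Σ p₁ᵢp₂ᵢ = 0.0304 + 0.0272 + 0.0066 + 0.0126 + 0.0108 + 0.0154 + 0.0056 + 0.0192 = 0.1278
Σp_1ᵢ² = 0.19² + 0.16² + 0.11² + 0.14² + 0.09² + 0.11² + 0.04² + 0.16² = 0.0361 + 0.0256 + 0.0121 + 0.0196 + 0.0081 + 0.0121 + 0.0016 + 0.0256 = 0.1408
Σp_2ᵢ² = 0.16² + 0.17² + 0.06² + 0.09² + 0.12² + 0.14² + 0.14² + 0.12² = 0.0256 + 0.0289 + 0.0036 + 0.0081 + 0.0144 + 0.0196 + 0.0196 + 0.0144 = 0.1342
O = 0.1278 / √(0.1408 × 0.1342) = 0.1278 / 0.13746 = 0.9297
O = 0.9297 > 0.4 → Yes.

Yes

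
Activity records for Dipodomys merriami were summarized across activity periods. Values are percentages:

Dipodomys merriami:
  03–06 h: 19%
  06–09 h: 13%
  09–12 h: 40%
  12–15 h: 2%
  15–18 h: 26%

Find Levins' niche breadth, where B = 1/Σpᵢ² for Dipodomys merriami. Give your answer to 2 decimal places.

Convert percentages to proportions (divide by 100).
Σpᵢ² = 0.19² + 0.13² + 0.40² + 0.02² + 0.26² = 0.0361 + 0.0169 + 0.1600 + 0.0004 + 0.0676 = 0.2810
B = 1 / 0.2810 = 3.5587

3.56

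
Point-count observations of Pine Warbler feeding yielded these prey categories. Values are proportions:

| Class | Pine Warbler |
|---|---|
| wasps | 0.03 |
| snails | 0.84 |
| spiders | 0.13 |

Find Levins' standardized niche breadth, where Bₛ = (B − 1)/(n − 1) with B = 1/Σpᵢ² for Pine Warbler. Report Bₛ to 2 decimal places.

Σpᵢ² = 0.03² + 0.84² + 0.13² = 0.0009 + 0.7056 + 0.0169 = 0.7234
B = 1 / 0.7234 = 1.3824
Bₛ = (B − 1)/(n − 1) = (1.3824 − 1)/(3 − 1) = 0.3824/2 = 0.1912

0.19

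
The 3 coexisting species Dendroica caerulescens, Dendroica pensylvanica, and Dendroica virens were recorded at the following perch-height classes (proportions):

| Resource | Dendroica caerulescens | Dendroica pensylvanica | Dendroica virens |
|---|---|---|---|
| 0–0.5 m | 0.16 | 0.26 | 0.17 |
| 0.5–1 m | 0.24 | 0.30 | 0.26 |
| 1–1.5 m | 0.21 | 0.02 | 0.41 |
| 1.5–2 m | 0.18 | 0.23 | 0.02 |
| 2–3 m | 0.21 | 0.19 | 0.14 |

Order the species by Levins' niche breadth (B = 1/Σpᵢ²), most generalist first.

Σp_caerᵢ² = 0.16² + 0.24² + 0.21² + 0.18² + 0.21² = 0.0256 + 0.0576 + 0.0441 + 0.0324 + 0.0441 = 0.2038
B_caer = 1 / 0.2038 = 4.9068
Σp_pensᵢ² = 0.26² + 0.30² + 0.02² + 0.23² + 0.19² = 0.0676 + 0.0900 + 0.0004 + 0.0529 + 0.0361 = 0.2470
B_pens = 1 / 0.2470 = 4.0486
Σp_vireᵢ² = 0.17² + 0.26² + 0.41² + 0.02² + 0.14² = 0.0289 + 0.0676 + 0.1681 + 0.0004 + 0.0196 = 0.2846
B_vire = 1 / 0.2846 = 3.5137
Ranking by B (broadest → narrowest): Dendroica caerulescens (4.91) > Dendroica pensylvanica (4.05) > Dendroica virens (3.51)

Dendroica caerulescens > Dendroica pensylvanica > Dendroica virens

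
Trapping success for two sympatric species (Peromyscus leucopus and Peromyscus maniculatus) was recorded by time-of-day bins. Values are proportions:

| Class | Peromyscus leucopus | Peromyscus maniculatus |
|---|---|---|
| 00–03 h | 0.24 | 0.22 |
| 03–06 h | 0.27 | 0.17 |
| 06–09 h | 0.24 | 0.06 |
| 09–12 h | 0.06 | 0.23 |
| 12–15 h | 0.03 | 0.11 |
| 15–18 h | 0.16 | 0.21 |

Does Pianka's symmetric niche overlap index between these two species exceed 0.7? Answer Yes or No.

Σ p₁ᵢp₂ᵢ = 0.0528 + 0.0459 + 0.0144 + 0.0138 + 0.0033 + 0.0336 = 0.1638
Σp_1ᵢ² = 0.24² + 0.27² + 0.24² + 0.06² + 0.03² + 0.16² = 0.0576 + 0.0729 + 0.0576 + 0.0036 + 0.0009 + 0.0256 = 0.2182
Σp_2ᵢ² = 0.22² + 0.17² + 0.06² + 0.23² + 0.11² + 0.21² = 0.0484 + 0.0289 + 0.0036 + 0.0529 + 0.0121 + 0.0441 = 0.1900
O = 0.1638 / √(0.2182 × 0.1900) = 0.1638 / 0.20361 = 0.8045
O = 0.8045 > 0.7 → Yes.

Yes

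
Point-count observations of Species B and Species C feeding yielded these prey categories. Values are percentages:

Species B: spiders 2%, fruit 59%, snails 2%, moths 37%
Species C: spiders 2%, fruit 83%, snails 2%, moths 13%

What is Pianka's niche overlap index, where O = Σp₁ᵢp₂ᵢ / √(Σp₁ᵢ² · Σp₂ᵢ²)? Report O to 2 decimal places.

Convert percentages to proportions (divide by 100).
Σ p₁ᵢp₂ᵢ = 0.0004 + 0.4897 + 0.0004 + 0.0481 = 0.5386
Σp_1ᵢ² = 0.02² + 0.59² + 0.02² + 0.37² = 0.0004 + 0.3481 + 0.0004 + 0.1369 = 0.4858
Σp_2ᵢ² = 0.02² + 0.83² + 0.02² + 0.13² = 0.0004 + 0.6889 + 0.0004 + 0.0169 = 0.7066
O = 0.5386 / √(0.4858 × 0.7066) = 0.5386 / 0.58589 = 0.9193

0.92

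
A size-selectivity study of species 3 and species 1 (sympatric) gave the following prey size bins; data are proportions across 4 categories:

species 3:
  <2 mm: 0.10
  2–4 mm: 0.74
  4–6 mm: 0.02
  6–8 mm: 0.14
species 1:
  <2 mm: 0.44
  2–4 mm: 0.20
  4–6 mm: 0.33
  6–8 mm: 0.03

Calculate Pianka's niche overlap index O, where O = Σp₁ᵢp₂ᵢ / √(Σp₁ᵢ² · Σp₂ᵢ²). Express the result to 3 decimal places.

Σ p₁ᵢp₂ᵢ = 0.0440 + 0.1480 + 0.0066 + 0.0042 = 0.2028
Σp_1ᵢ² = 0.10² + 0.74² + 0.02² + 0.14² = 0.0100 + 0.5476 + 0.0004 + 0.0196 = 0.5776
Σp_2ᵢ² = 0.44² + 0.20² + 0.33² + 0.03² = 0.1936 + 0.0400 + 0.1089 + 0.0009 = 0.3434
O = 0.2028 / √(0.5776 × 0.3434) = 0.2028 / 0.445363 = 0.45536

0.455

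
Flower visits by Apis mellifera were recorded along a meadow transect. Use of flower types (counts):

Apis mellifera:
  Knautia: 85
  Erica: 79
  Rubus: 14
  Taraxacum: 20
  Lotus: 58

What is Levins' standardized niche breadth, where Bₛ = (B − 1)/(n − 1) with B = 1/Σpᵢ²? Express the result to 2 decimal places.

Proportions for Apis mellifera (n=256): 85/256=0.3320, 79/256=0.3086, 14/256=0.0547, 20/256=0.0781, 58/256=0.2266
Σpᵢ² = 0.3320² + 0.3086² + 0.0547² + 0.0781² + 0.2266² = 0.110224 + 0.095234 + 0.002992 + 0.006100 + 0.051348 = 0.265898
B = 1 / 0.265898 = 3.7608
Bₛ = (B − 1)/(n − 1) = (3.7608 − 1)/(5 − 1) = 2.7608/4 = 0.6902

0.69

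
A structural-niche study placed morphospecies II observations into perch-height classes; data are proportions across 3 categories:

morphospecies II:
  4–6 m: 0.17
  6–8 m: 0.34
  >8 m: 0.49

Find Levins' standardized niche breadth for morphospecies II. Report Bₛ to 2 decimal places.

0.80

Σpᵢ² = 0.17² + 0.34² + 0.49² = 0.0289 + 0.1156 + 0.2401 = 0.3846
B = 1 / 0.3846 = 2.6001
Bₛ = (B − 1)/(n − 1) = (2.6001 − 1)/(3 − 1) = 1.6001/2 = 0.8001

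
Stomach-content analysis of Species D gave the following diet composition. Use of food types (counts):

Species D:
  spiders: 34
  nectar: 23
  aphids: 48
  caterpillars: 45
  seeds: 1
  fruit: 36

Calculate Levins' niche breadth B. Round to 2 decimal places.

Proportions for Species D (n=187): 34/187=0.1818, 23/187=0.1230, 48/187=0.2567, 45/187=0.2406, 1/187=0.0053, 36/187=0.1925
Σpᵢ² = 0.1818² + 0.1230² + 0.2567² + 0.2406² + 0.0053² + 0.1925² = 0.033051 + 0.015129 + 0.065895 + 0.057888 + 0.000028 + 0.037056 = 0.209047
B = 1 / 0.209047 = 4.7836

4.78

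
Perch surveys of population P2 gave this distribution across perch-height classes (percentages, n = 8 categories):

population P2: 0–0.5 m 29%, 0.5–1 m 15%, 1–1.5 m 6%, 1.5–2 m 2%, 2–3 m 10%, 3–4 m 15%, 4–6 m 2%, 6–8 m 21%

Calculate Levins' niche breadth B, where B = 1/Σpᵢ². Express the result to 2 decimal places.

5.33

Convert percentages to proportions (divide by 100).
Σpᵢ² = 0.29² + 0.15² + 0.06² + 0.02² + 0.10² + 0.15² + 0.02² + 0.21² = 0.0841 + 0.0225 + 0.0036 + 0.0004 + 0.0100 + 0.0225 + 0.0004 + 0.0441 = 0.1876
B = 1 / 0.1876 = 5.3305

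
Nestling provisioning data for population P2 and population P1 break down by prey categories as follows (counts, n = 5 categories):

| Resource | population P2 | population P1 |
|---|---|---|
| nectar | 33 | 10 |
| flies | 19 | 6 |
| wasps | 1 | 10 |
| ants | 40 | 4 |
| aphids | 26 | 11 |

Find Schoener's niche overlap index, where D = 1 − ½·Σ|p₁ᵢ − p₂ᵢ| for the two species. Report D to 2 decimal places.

0.71

Proportions for population P2 (n=119): 33/119=0.2773, 19/119=0.1597, 1/119=0.0084, 40/119=0.3361, 26/119=0.2185
Proportions for population P1 (n=41): 10/41=0.2439, 6/41=0.1463, 10/41=0.2439, 4/41=0.0976, 11/41=0.2683
Σ|p₁ᵢ − p₂ᵢ| = 0.0334 + 0.0134 + 0.2355 + 0.2385 + 0.0498 = 0.5706
D = 1 − ½ × 0.5706 = 1 − 0.28530 = 0.71470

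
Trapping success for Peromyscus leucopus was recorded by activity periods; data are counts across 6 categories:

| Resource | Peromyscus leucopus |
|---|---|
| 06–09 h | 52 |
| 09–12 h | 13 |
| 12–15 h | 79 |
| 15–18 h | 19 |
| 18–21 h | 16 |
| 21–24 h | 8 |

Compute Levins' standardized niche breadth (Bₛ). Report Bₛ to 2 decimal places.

0.51

Proportions for Peromyscus leucopus (n=187): 52/187=0.2781, 13/187=0.0695, 79/187=0.4225, 19/187=0.1016, 16/187=0.0856, 8/187=0.0428
Σpᵢ² = 0.2781² + 0.0695² + 0.4225² + 0.1016² + 0.0856² + 0.0428² = 0.077340 + 0.004830 + 0.178506 + 0.010323 + 0.007327 + 0.001832 = 0.280158
B = 1 / 0.280158 = 3.5694
Bₛ = (B − 1)/(n − 1) = (3.5694 − 1)/(6 − 1) = 2.5694/5 = 0.5139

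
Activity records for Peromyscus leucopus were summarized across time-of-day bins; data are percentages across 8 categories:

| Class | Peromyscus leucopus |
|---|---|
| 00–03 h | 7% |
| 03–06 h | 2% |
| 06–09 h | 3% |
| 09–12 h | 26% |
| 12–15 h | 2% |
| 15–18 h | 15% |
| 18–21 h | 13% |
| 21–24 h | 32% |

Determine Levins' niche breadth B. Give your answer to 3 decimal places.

Convert percentages to proportions (divide by 100).
Σpᵢ² = 0.07² + 0.02² + 0.03² + 0.26² + 0.02² + 0.15² + 0.13² + 0.32² = 0.0049 + 0.0004 + 0.0009 + 0.0676 + 0.0004 + 0.0225 + 0.0169 + 0.1024 = 0.2160
B = 1 / 0.2160 = 4.62963

4.630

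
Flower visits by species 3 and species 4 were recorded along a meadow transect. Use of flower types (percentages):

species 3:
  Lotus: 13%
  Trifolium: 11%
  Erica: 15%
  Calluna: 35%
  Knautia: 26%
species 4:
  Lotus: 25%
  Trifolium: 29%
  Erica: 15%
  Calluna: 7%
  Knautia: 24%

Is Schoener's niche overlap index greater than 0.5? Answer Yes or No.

Yes

Convert percentages to proportions (divide by 100).
Σ|p₁ᵢ − p₂ᵢ| = 0.12 + 0.18 + 0.00 + 0.28 + 0.02 = 0.60
D = 1 − ½ × 0.60 = 1 − 0.300 = 0.7000
D = 0.7000 > 0.5 → Yes.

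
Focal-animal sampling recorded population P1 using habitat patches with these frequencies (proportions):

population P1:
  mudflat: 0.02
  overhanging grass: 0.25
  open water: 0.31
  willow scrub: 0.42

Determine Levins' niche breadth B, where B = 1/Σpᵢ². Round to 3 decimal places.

Σpᵢ² = 0.02² + 0.25² + 0.31² + 0.42² = 0.0004 + 0.0625 + 0.0961 + 0.1764 = 0.3354
B = 1 / 0.3354 = 2.98151

2.982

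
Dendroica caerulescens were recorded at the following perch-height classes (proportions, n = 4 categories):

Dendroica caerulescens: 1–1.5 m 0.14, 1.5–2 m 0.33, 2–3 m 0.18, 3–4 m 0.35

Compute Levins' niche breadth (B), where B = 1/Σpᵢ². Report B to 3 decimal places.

Σpᵢ² = 0.14² + 0.33² + 0.18² + 0.35² = 0.0196 + 0.1089 + 0.0324 + 0.1225 = 0.2834
B = 1 / 0.2834 = 3.52858

3.529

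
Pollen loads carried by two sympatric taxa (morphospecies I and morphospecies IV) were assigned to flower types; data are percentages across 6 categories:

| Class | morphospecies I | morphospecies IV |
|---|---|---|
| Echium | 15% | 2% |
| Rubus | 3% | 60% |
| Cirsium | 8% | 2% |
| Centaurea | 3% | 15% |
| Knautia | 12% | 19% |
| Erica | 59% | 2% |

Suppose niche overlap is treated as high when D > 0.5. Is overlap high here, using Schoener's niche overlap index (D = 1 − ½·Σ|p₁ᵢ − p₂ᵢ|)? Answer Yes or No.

Convert percentages to proportions (divide by 100).
Σ|p₁ᵢ − p₂ᵢ| = 0.13 + 0.57 + 0.06 + 0.12 + 0.07 + 0.57 = 1.52
D = 1 − ½ × 1.52 = 1 − 0.760 = 0.2400
D = 0.2400 < 0.5 → No.

No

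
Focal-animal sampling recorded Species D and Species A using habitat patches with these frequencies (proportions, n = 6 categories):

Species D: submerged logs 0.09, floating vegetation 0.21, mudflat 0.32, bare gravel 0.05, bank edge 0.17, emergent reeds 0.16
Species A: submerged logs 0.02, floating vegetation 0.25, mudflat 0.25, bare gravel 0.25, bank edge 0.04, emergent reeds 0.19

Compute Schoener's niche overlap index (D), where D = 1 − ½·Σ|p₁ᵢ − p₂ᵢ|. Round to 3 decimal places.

0.730

Σ|p₁ᵢ − p₂ᵢ| = 0.07 + 0.04 + 0.07 + 0.20 + 0.13 + 0.03 = 0.54
D = 1 − ½ × 0.54 = 1 − 0.270 = 0.73000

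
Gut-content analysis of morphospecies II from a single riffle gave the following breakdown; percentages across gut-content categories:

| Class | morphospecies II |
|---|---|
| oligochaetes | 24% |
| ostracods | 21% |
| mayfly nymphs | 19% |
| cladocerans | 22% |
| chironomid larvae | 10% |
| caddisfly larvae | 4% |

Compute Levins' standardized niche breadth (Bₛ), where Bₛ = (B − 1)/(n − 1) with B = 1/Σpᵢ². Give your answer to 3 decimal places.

0.811

Convert percentages to proportions (divide by 100).
Σpᵢ² = 0.24² + 0.21² + 0.19² + 0.22² + 0.10² + 0.04² = 0.0576 + 0.0441 + 0.0361 + 0.0484 + 0.0100 + 0.0016 = 0.1978
B = 1 / 0.1978 = 5.05561
Bₛ = (B − 1)/(n − 1) = (5.05561 − 1)/(6 − 1) = 4.05561/5 = 0.81112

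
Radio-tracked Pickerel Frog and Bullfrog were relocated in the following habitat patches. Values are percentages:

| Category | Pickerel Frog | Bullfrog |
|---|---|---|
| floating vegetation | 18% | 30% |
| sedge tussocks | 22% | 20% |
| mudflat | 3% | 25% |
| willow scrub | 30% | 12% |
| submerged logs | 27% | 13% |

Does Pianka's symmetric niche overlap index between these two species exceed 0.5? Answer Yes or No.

Convert percentages to proportions (divide by 100).
Σ p₁ᵢp₂ᵢ = 0.0540 + 0.0440 + 0.0075 + 0.0360 + 0.0351 = 0.1766
Σp_1ᵢ² = 0.18² + 0.22² + 0.03² + 0.30² + 0.27² = 0.0324 + 0.0484 + 0.0009 + 0.0900 + 0.0729 = 0.2446
Σp_2ᵢ² = 0.30² + 0.20² + 0.25² + 0.12² + 0.13² = 0.0900 + 0.0400 + 0.0625 + 0.0144 + 0.0169 = 0.2238
O = 0.1766 / √(0.2446 × 0.2238) = 0.1766 / 0.23397 = 0.7548
O = 0.7548 > 0.5 → Yes.

Yes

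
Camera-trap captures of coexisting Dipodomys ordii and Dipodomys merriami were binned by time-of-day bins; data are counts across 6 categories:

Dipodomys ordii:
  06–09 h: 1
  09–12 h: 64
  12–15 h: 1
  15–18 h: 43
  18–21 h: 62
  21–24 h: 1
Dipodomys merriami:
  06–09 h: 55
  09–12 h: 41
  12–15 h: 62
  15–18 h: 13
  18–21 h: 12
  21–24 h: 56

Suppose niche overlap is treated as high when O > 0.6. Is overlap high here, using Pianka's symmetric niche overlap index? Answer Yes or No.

No

Proportions for Dipodomys ordii (n=172): 1/172=0.0058, 64/172=0.3721, 1/172=0.0058, 43/172=0.2500, 62/172=0.3605, 1/172=0.0058
Proportions for Dipodomys merriami (n=239): 55/239=0.2301, 41/239=0.1715, 62/239=0.2594, 13/239=0.0544, 12/239=0.0502, 56/239=0.2343
Σ p₁ᵢp₂ᵢ = 0.001335 + 0.063815 + 0.001505 + 0.013600 + 0.018097 + 0.001359 = 0.099711
Σp_1ᵢ² = 0.0058² + 0.3721² + 0.0058² + 0.2500² + 0.3605² + 0.0058² = 0.000034 + 0.138458 + 0.000034 + 0.062500 + 0.129960 + 0.000034 = 0.331020
Σp_2ᵢ² = 0.2301² + 0.1715² + 0.2594² + 0.0544² + 0.0502² + 0.2343² = 0.052946 + 0.029412 + 0.067288 + 0.002959 + 0.002520 + 0.054896 = 0.210021
O = 0.099711 / √(0.331020 × 0.210021) = 0.099711 / 0.2636686 = 0.3782
O = 0.3782 < 0.6 → No.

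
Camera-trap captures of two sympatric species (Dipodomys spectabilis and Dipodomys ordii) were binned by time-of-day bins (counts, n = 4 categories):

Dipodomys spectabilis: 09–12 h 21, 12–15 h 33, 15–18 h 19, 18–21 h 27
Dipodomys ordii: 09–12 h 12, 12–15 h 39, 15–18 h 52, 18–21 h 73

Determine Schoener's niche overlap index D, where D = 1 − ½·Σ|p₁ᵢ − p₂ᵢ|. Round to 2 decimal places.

0.75

Proportions for Dipodomys spectabilis (n=100): 21/100=0.2100, 33/100=0.3300, 19/100=0.1900, 27/100=0.2700
Proportions for Dipodomys ordii (n=176): 12/176=0.0682, 39/176=0.2216, 52/176=0.2955, 73/176=0.4148
Σ|p₁ᵢ − p₂ᵢ| = 0.1418 + 0.1084 + 0.1055 + 0.1448 = 0.5005
D = 1 − ½ × 0.5005 = 1 − 0.25025 = 0.74975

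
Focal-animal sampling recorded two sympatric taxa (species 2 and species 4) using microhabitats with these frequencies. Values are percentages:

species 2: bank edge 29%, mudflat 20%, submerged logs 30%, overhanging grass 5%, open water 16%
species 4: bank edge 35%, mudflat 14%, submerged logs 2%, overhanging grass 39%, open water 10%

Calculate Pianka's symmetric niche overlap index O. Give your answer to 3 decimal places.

Convert percentages to proportions (divide by 100).
Σ p₁ᵢp₂ᵢ = 0.1015 + 0.0280 + 0.0060 + 0.0195 + 0.0160 = 0.1710
Σp_1ᵢ² = 0.29² + 0.20² + 0.30² + 0.05² + 0.16² = 0.0841 + 0.0400 + 0.0900 + 0.0025 + 0.0256 = 0.2422
Σp_2ᵢ² = 0.35² + 0.14² + 0.02² + 0.39² + 0.10² = 0.1225 + 0.0196 + 0.0004 + 0.1521 + 0.0100 = 0.3046
O = 0.1710 / √(0.2422 × 0.3046) = 0.1710 / 0.271614 = 0.62957

0.630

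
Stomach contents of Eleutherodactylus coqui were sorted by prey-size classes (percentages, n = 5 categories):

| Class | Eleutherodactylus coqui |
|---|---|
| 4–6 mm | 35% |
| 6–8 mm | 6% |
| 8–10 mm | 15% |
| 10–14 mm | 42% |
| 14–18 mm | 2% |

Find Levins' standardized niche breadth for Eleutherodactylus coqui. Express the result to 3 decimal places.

0.518

Convert percentages to proportions (divide by 100).
Σpᵢ² = 0.35² + 0.06² + 0.15² + 0.42² + 0.02² = 0.1225 + 0.0036 + 0.0225 + 0.1764 + 0.0004 = 0.3254
B = 1 / 0.3254 = 3.07314
Bₛ = (B − 1)/(n − 1) = (3.07314 − 1)/(5 − 1) = 2.07314/4 = 0.51829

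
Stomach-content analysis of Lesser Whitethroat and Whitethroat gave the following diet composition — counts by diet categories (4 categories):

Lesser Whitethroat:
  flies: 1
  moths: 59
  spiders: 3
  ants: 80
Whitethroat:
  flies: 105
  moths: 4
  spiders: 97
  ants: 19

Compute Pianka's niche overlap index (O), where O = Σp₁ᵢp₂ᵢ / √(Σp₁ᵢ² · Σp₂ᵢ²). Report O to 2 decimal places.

0.15

Proportions for Lesser Whitethroat (n=143): 1/143=0.0070, 59/143=0.4126, 3/143=0.0210, 80/143=0.5594
Proportions for Whitethroat (n=225): 105/225=0.4667, 4/225=0.0178, 97/225=0.4311, 19/225=0.0844
Σ p₁ᵢp₂ᵢ = 0.003267 + 0.007344 + 0.009053 + 0.047213 = 0.066877
Σp_1ᵢ² = 0.0070² + 0.4126² + 0.0210² + 0.5594² = 0.000049 + 0.170239 + 0.000441 + 0.312928 = 0.483657
Σp_2ᵢ² = 0.4667² + 0.0178² + 0.4311² + 0.0844² = 0.217809 + 0.000317 + 0.185847 + 0.007123 = 0.411096
O = 0.066877 / √(0.483657 × 0.411096) = 0.066877 / 0.4459030 = 0.1500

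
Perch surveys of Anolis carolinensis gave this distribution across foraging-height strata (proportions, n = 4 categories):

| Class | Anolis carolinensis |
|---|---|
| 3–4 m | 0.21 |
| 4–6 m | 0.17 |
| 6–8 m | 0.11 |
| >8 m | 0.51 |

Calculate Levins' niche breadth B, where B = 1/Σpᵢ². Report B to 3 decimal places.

Σpᵢ² = 0.21² + 0.17² + 0.11² + 0.51² = 0.0441 + 0.0289 + 0.0121 + 0.2601 = 0.3452
B = 1 / 0.3452 = 2.89687

2.897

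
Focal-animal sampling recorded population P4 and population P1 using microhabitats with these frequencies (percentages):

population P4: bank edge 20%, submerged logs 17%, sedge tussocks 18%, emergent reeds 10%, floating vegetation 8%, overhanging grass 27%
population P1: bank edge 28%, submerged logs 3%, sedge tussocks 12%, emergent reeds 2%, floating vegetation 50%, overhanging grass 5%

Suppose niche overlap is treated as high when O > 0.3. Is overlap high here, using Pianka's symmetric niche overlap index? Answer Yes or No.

Yes

Convert percentages to proportions (divide by 100).
Σ p₁ᵢp₂ᵢ = 0.0560 + 0.0051 + 0.0216 + 0.0020 + 0.0400 + 0.0135 = 0.1382
Σp_1ᵢ² = 0.20² + 0.17² + 0.18² + 0.10² + 0.08² + 0.27² = 0.0400 + 0.0289 + 0.0324 + 0.0100 + 0.0064 + 0.0729 = 0.1906
Σp_2ᵢ² = 0.28² + 0.03² + 0.12² + 0.02² + 0.50² + 0.05² = 0.0784 + 0.0009 + 0.0144 + 0.0004 + 0.2500 + 0.0025 = 0.3466
O = 0.1382 / √(0.1906 × 0.3466) = 0.1382 / 0.25703 = 0.5377
O = 0.5377 > 0.3 → Yes.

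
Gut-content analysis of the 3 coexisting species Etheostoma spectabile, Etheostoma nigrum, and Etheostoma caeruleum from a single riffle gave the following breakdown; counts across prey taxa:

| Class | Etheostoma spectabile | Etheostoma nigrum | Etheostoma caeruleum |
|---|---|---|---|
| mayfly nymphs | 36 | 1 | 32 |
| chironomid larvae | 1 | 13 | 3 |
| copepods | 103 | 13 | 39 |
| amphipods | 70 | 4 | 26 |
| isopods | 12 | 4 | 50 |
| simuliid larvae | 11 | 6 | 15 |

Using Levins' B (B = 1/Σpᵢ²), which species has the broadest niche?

Proportions for Etheostoma spectabile (n=233): 36/233=0.1545, 1/233=0.0043, 103/233=0.4421, 70/233=0.3004, 12/233=0.0515, 11/233=0.0472
Proportions for Etheostoma nigrum (n=41): 1/41=0.0244, 13/41=0.3171, 13/41=0.3171, 4/41=0.0976, 4/41=0.0976, 6/41=0.1463
Proportions for Etheostoma caeruleum (n=165): 32/165=0.1939, 3/165=0.0182, 39/165=0.2364, 26/165=0.1576, 50/165=0.3030, 15/165=0.0909
Σp_specᵢ² = 0.1545² + 0.0043² + 0.4421² + 0.3004² + 0.0515² + 0.0472² = 0.023870 + 0.000018 + 0.195452 + 0.090240 + 0.002652 + 0.002228 = 0.314460
B_spec = 1 / 0.314460 = 3.1801
Σp_nigrᵢ² = 0.0244² + 0.3171² + 0.3171² + 0.0976² + 0.0976² + 0.1463² = 0.000595 + 0.100552 + 0.100552 + 0.009526 + 0.009526 + 0.021404 = 0.242155
B_nigr = 1 / 0.242155 = 4.1296
Σp_caerᵢ² = 0.1939² + 0.0182² + 0.2364² + 0.1576² + 0.3030² + 0.0909² = 0.037597 + 0.000331 + 0.055885 + 0.024838 + 0.091809 + 0.008263 = 0.218723
B_caer = 1 / 0.218723 = 4.5720
Highest B → broadest niche (most generalist): Etheostoma caeruleum (B = 4.57).

Etheostoma caeruleum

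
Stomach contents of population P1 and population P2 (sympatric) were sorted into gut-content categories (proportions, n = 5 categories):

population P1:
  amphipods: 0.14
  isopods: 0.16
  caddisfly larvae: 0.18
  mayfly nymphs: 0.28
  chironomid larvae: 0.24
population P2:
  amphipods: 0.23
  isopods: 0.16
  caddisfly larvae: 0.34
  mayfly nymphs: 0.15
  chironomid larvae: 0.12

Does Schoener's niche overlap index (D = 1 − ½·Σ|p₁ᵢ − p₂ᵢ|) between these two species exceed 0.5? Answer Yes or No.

Σ|p₁ᵢ − p₂ᵢ| = 0.09 + 0.00 + 0.16 + 0.13 + 0.12 = 0.50
D = 1 − ½ × 0.50 = 1 − 0.250 = 0.7500
D = 0.7500 > 0.5 → Yes.

Yes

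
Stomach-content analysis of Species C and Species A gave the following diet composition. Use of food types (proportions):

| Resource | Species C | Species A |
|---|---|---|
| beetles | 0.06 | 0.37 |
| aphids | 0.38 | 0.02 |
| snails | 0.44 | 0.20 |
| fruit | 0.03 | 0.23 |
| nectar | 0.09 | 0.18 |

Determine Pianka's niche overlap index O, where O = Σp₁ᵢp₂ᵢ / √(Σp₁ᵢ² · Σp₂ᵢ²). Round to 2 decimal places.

Σ p₁ᵢp₂ᵢ = 0.0222 + 0.0076 + 0.0880 + 0.0069 + 0.0162 = 0.1409
Σp_1ᵢ² = 0.06² + 0.38² + 0.44² + 0.03² + 0.09² = 0.0036 + 0.1444 + 0.1936 + 0.0009 + 0.0081 = 0.3506
Σp_2ᵢ² = 0.37² + 0.02² + 0.20² + 0.23² + 0.18² = 0.1369 + 0.0004 + 0.0400 + 0.0529 + 0.0324 = 0.2626
O = 0.1409 / √(0.3506 × 0.2626) = 0.1409 / 0.30343 = 0.4644

0.46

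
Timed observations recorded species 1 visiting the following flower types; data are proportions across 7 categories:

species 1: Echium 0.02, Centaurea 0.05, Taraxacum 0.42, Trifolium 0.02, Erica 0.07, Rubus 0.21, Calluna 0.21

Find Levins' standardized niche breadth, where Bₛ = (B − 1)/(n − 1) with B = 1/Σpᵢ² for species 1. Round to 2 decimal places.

Σpᵢ² = 0.02² + 0.05² + 0.42² + 0.02² + 0.07² + 0.21² + 0.21² = 0.0004 + 0.0025 + 0.1764 + 0.0004 + 0.0049 + 0.0441 + 0.0441 = 0.2728
B = 1 / 0.2728 = 3.6657
Bₛ = (B − 1)/(n − 1) = (3.6657 − 1)/(7 − 1) = 2.6657/6 = 0.4443

0.44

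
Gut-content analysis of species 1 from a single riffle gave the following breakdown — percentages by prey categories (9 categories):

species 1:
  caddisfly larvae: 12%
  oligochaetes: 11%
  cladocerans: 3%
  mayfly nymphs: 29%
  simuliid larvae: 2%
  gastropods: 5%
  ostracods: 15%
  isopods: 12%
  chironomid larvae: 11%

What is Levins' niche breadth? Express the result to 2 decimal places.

Convert percentages to proportions (divide by 100).
Σpᵢ² = 0.12² + 0.11² + 0.03² + 0.29² + 0.02² + 0.05² + 0.15² + 0.12² + 0.11² = 0.0144 + 0.0121 + 0.0009 + 0.0841 + 0.0004 + 0.0025 + 0.0225 + 0.0144 + 0.0121 = 0.1634
B = 1 / 0.1634 = 6.1200

6.12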